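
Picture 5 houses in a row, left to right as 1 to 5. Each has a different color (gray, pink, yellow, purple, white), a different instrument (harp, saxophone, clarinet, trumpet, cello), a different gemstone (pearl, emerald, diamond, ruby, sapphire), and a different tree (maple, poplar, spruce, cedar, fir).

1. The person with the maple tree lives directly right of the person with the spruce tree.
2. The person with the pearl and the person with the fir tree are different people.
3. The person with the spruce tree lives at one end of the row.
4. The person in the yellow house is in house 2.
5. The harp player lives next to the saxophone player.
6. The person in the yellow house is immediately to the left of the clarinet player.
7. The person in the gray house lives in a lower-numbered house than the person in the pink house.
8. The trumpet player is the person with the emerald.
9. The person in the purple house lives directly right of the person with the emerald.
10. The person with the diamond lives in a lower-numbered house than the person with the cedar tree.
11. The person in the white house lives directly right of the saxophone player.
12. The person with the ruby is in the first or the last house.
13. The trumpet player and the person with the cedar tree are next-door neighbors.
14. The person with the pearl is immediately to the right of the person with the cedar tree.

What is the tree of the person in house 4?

poplar

Clue 3: the person with the spruce tree is in house 1.
From clue 4, the person in the yellow house must be in house 2.
Clue 6: the clarinet player is in house 3.
House 1 color: only gray fits.
Clue 1 places the person with the maple tree in house 2.
House 4's color must be pink (nothing else left).
House 3 tree: only cedar fits.
Clue 14: the person with the pearl is in house 4.
That leaves diamond as the gemstone for house 1.
So house 2 gets emerald for gemstone.
House 3's gemstone must be sapphire (nothing else left).
House 5 gemstone: only ruby fits.
Clue 2 places the person with the fir tree in house 5.
From clue 8, the trumpet player must be in house 2.
From clue 9, the person in the purple house must be in house 3.
So house 5 gets white for color.
House 4 tree: only poplar fits.
Clue 5 places the harp player in house 5.
The only instrument still possible for house 1 is cello.
That leaves saxophone as the instrument for house 4.
So: house 1 = gray/cello/diamond/spruce, house 2 = yellow/trumpet/emerald/maple, house 3 = purple/clarinet/sapphire/cedar, house 4 = pink/saxophone/pearl/poplar, house 5 = white/harp/ruby/fir.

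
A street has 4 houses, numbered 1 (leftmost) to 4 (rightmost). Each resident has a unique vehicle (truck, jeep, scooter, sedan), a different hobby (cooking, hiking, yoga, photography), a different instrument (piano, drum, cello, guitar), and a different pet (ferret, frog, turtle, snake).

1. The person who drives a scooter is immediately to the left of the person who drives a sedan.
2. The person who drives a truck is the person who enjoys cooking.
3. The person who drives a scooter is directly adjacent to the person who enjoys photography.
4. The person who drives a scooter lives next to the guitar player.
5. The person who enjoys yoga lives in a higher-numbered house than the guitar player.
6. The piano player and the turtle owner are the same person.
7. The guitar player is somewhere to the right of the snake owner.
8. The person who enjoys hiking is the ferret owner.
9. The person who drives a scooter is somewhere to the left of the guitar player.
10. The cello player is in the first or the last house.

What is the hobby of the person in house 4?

The person who drives a scooter is narrowed to house 1 or 2; consider each.
Placing it in house 1 leads to a contradiction, so it's in house 2.
By clue 1, the person who drives a sedan is in house 3.
Clue 4 places the guitar player in house 3.
Clue 5: the person who enjoys yoga is in house 4.
Clue 2 places the person who drives a truck in house 1.
Clue 2 places the person who enjoys cooking in house 1.
The only vehicle still possible for house 4 is jeep.
So house 2 gets hiking for hobby.
The only hobby still possible for house 3 is photography.
Clue 8 places the ferret owner in house 2.
House 1's pet must be snake (nothing else left).
House 3 pet: only frog fits.
The only pet still possible for house 4 is turtle.
From clue 6, the piano player must be in house 4.
House 1's instrument must be cello (nothing else left).
That leaves drum as the instrument for house 2.
So: house 1 = truck/cooking/cello/snake, house 2 = scooter/hiking/drum/ferret, house 3 = sedan/photography/guitar/frog, house 4 = jeep/yoga/piano/turtle.

yoga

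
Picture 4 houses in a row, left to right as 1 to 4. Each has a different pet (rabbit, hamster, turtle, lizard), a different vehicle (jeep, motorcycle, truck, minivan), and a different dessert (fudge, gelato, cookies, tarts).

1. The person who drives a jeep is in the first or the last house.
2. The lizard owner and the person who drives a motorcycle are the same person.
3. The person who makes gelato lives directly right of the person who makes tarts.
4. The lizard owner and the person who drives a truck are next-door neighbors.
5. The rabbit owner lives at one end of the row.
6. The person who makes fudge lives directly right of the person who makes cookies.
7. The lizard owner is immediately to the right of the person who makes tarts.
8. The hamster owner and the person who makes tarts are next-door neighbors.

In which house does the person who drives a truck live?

3

The rabbit owner is narrowed to house 1 or 4; consider each.
Placing it in house 4 leads to a contradiction, so it's in house 1.
The person who drives a jeep is narrowed to house 1 or 4; consider each.
Placing it in house 4 leads to a contradiction, so it's in house 1.
The hamster owner is narrowed to house 2 or 3 or 4; consider each.
Placing it in house 3 and house 4 leads to a contradiction, so it's in house 2.
Clue 7 places the lizard owner in house 4.
Clue 7 places the person who makes tarts in house 3.
So house 3 gets turtle for pet.
The only dessert still possible for house 1 is cookies.
Clue 2: the person who drives a motorcycle is in house 4.
Clue 3: the person who makes gelato is in house 4.
Clue 4 places the person who drives a truck in house 3.
Clue 6 places the person who makes fudge in house 2.
House 2's vehicle must be minivan (nothing else left).
So: house 1 = rabbit/jeep/cookies, house 2 = hamster/minivan/fudge, house 3 = turtle/truck/tarts, house 4 = lizard/motorcycle/gelato.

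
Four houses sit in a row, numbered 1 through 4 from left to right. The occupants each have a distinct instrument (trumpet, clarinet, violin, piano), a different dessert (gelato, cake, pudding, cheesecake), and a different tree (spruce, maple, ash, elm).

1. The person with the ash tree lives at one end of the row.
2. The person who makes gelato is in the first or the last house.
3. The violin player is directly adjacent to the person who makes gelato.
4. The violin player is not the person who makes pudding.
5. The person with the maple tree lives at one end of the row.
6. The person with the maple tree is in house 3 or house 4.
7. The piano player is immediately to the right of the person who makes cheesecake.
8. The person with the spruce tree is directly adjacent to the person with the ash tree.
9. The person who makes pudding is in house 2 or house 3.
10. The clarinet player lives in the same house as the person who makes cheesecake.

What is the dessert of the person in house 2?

By clue 6, the person with the maple tree is in house 4.
House 1's tree must be ash (nothing else left).
The person with the spruce tree is in house 2 (clue 8).
The only tree still possible for house 3 is elm.
The violin player is narrowed to house 2 or 3; consider each.
Placing it in house 2 leads to a contradiction, so it's in house 3.
By clue 3, the person who makes gelato is in house 4.
From clue 4, the person who makes pudding must be in house 2.
Clue 10: the clarinet player is in house 1.
The person who makes cheesecake is in house 1 (clue 10).
The only dessert still possible for house 3 is cake.
Clue 7: the piano player is in house 2.
That leaves trumpet as the instrument for house 4.
So: house 1 = clarinet/cheesecake/ash, house 2 = piano/pudding/spruce, house 3 = violin/cake/elm, house 4 = trumpet/gelato/maple.

pudding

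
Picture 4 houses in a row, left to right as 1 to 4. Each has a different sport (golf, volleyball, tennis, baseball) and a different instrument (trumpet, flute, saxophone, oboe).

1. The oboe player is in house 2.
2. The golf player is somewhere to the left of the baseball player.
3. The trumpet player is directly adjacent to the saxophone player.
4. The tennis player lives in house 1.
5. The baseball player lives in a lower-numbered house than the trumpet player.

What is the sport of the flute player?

Clue 1: the oboe player is in house 2.
Clue 4: the tennis player is in house 1.
So house 4 gets volleyball for sport.
Clue 2: the golf player is in house 2.
Clue 2: the baseball player is in house 3.
From clue 5, the trumpet player must be in house 4.
That leaves flute as the instrument for house 1.
The only instrument still possible for house 3 is saxophone.
So: house 1 = tennis/flute, house 2 = golf/oboe, house 3 = baseball/saxophone, house 4 = volleyball/trumpet.

tennis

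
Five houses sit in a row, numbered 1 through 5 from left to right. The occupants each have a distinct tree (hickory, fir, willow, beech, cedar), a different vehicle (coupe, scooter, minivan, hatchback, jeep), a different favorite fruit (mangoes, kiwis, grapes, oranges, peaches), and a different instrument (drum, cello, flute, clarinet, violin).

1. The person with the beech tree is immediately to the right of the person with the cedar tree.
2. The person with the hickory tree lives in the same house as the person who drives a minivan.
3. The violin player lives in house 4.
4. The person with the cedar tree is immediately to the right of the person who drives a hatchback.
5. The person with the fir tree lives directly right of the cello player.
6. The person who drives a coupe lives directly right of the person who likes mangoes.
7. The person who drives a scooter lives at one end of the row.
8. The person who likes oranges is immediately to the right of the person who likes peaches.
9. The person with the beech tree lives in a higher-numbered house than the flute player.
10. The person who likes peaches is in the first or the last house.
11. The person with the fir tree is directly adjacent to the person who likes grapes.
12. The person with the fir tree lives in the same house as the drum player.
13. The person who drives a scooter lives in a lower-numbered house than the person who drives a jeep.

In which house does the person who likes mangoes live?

3

Clue 3 places the violin player in house 4.
The person who likes peaches is in house 1 (clue 10).
Clue 13: the person who drives a scooter is in house 1.
The person who likes oranges is in house 2 (clue 8).
So house 1 gets willow for tree.
The only instrument still possible for house 5 is clarinet.
That leaves kiwis as the favorite fruit for house 5.
The person with the beech tree is narrowed to house 4 or 5; consider each.
Placing it in house 4 leads to a contradiction, so it's in house 5.
From clue 1, the person with the cedar tree must be in house 4.
Clue 4: the person who drives a hatchback is in house 3.
Clue 2 places the person with the hickory tree in house 2.
Clue 2: the person who drives a minivan is in house 2.
House 3's tree must be fir (nothing else left).
Clue 5 places the cello player in house 2.
Clue 11: the person who likes grapes is in house 4.
By clue 12, the drum player is in house 3.
The only favorite fruit still possible for house 3 is mangoes.
That leaves flute as the instrument for house 1.
From clue 6, the person who drives a coupe must be in house 4.
House 5 vehicle: only jeep fits.
So: house 1 = willow/scooter/peaches/flute, house 2 = hickory/minivan/oranges/cello, house 3 = fir/hatchback/mangoes/drum, house 4 = cedar/coupe/grapes/violin, house 5 = beech/jeep/kiwis/clarinet.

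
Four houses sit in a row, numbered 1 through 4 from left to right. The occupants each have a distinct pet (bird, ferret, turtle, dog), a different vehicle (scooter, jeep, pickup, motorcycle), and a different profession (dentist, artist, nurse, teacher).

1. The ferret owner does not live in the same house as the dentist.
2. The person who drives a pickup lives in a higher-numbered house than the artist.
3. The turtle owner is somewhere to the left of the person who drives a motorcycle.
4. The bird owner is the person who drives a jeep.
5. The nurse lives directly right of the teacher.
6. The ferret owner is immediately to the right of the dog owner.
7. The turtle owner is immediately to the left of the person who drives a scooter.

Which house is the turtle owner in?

So house 1 gets jeep for vehicle.
Clue 4: the bird owner is in house 1.
That leaves ferret as the pet for house 4.
Clue 6: the dog owner is in house 3.
The only pet still possible for house 2 is turtle.
That leaves pickup as the vehicle for house 2.
House 4 profession: only nurse fits.
From clue 2, the artist must be in house 1.
Clue 5: the teacher is in house 3.
Clue 7 places the person who drives a scooter in house 3.
House 4 vehicle: only motorcycle fits.
House 2 profession: only dentist fits.
So: house 1 = bird/jeep/artist, house 2 = turtle/pickup/dentist, house 3 = dog/scooter/teacher, house 4 = ferret/motorcycle/nurse.

2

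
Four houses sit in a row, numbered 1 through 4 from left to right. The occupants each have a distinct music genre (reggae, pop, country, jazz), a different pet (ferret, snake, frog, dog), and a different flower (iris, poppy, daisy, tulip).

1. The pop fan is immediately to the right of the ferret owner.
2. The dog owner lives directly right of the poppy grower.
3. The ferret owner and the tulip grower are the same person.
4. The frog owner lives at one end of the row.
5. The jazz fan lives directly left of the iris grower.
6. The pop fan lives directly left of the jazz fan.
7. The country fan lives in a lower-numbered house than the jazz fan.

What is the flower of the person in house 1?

tulip

Clue 6 places the pop fan in house 2.
From clue 6, the jazz fan must be in house 3.
The only music genre still possible for house 1 is country.
The only music genre still possible for house 4 is reggae.
Clue 1 places the ferret owner in house 1.
Clue 3 places the tulip grower in house 1.
Clue 5 places the iris grower in house 4.
House 4 pet: only frog fits.
By clue 2, the dog owner is in house 3.
From clue 2, the poppy grower must be in house 2.
So house 2 gets snake for pet.
That leaves daisy as the flower for house 3.
So: house 1 = country/ferret/tulip, house 2 = pop/snake/poppy, house 3 = jazz/dog/daisy, house 4 = reggae/frog/iris.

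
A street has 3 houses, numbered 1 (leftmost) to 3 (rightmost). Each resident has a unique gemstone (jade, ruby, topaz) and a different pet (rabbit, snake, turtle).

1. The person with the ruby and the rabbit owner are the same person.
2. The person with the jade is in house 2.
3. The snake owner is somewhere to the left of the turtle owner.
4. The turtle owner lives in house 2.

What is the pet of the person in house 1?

snake

Clue 2: the person with the jade is in house 2.
From clue 4, the turtle owner must be in house 2.
That leaves rabbit as the pet for house 3.
By clue 1, the person with the ruby is in house 3.
House 1 gemstone: only topaz fits.
House 1's pet must be snake (nothing else left).
So: house 1 = topaz/snake, house 2 = jade/turtle, house 3 = ruby/rabbit.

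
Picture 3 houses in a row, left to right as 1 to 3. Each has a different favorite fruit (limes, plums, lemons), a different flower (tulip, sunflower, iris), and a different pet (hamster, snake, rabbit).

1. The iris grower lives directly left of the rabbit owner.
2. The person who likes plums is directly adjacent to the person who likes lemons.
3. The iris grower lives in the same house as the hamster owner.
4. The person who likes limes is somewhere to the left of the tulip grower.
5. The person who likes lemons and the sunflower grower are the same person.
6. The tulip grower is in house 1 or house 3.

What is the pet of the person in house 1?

hamster

Clue 6 places the tulip grower in house 3.
House 3's favorite fruit must be plums (nothing else left).
By clue 2, the person who likes lemons is in house 2.
From clue 5, the sunflower grower must be in house 2.
That leaves limes as the favorite fruit for house 1.
So house 1 gets iris for flower.
By clue 1, the rabbit owner is in house 2.
The hamster owner is in house 1 (clue 3).
The only pet still possible for house 3 is snake.
So: house 1 = limes/iris/hamster, house 2 = lemons/sunflower/rabbit, house 3 = plums/tulip/snake.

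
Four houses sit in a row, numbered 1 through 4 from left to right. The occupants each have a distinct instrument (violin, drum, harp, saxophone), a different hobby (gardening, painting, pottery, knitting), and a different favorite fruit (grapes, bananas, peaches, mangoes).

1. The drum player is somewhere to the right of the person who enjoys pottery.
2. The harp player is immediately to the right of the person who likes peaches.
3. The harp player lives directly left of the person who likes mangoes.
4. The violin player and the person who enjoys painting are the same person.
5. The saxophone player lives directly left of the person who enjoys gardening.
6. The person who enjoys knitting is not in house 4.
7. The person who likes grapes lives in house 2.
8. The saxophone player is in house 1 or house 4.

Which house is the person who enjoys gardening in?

The person who likes grapes is in house 2 (clue 7).
Clue 8 places the saxophone player in house 1.
Clue 2: the harp player is in house 2.
Clue 2: the person who likes peaches is in house 1.
Clue 3: the person who likes mangoes is in house 3.
From clue 5, the person who enjoys gardening must be in house 2.
House 4 hobby: only painting fits.
That leaves bananas as the favorite fruit for house 4.
Clue 4 places the violin player in house 4.
House 3's instrument must be drum (nothing else left).
Clue 1: the person who enjoys pottery is in house 1.
The only hobby still possible for house 3 is knitting.
So: house 1 = saxophone/pottery/peaches, house 2 = harp/gardening/grapes, house 3 = drum/knitting/mangoes, house 4 = violin/painting/bananas.

2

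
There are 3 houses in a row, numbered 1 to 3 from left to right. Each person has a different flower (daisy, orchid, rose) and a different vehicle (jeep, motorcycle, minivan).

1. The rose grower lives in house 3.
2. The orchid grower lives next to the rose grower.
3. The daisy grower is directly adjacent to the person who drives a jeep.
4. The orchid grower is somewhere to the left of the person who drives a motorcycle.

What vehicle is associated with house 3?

motorcycle

Clue 1 places the rose grower in house 3.
Clue 2: the orchid grower is in house 2.
From clue 4, the person who drives a motorcycle must be in house 3.
House 1 flower: only daisy fits.
Clue 3: the person who drives a jeep is in house 2.
That leaves minivan as the vehicle for house 1.
So: house 1 = daisy/minivan, house 2 = orchid/jeep, house 3 = rose/motorcycle.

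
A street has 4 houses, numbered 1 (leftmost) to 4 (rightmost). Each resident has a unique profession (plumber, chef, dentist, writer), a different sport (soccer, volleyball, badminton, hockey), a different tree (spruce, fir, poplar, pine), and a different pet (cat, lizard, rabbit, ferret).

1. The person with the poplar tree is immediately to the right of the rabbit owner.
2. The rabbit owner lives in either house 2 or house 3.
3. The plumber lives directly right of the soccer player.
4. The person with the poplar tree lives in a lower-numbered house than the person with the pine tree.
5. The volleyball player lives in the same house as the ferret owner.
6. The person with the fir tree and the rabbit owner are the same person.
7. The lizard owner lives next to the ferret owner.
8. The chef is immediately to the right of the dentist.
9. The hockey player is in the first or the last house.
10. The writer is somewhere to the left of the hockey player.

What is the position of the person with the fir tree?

2

From clue 10, the hockey player must be in house 4.
The only tree still possible for house 1 is spruce.
The only tree still possible for house 4 is pine.
Clue 1 places the person with the poplar tree in house 3.
The rabbit owner is in house 2 (clue 1).
Clue 6 places the person with the fir tree in house 2.
By clue 7, the lizard owner is in house 4.
By clue 7, the ferret owner is in house 3.
That leaves cat as the pet for house 1.
From clue 5, the volleyball player must be in house 3.
House 4 profession: only chef fits.
Clue 8: the dentist is in house 3.
House 1's profession must be writer (nothing else left).
The only profession still possible for house 2 is plumber.
From clue 3, the soccer player must be in house 1.
House 2's sport must be badminton (nothing else left).
So: house 1 = writer/soccer/spruce/cat, house 2 = plumber/badminton/fir/rabbit, house 3 = dentist/volleyball/poplar/ferret, house 4 = chef/hockey/pine/lizard.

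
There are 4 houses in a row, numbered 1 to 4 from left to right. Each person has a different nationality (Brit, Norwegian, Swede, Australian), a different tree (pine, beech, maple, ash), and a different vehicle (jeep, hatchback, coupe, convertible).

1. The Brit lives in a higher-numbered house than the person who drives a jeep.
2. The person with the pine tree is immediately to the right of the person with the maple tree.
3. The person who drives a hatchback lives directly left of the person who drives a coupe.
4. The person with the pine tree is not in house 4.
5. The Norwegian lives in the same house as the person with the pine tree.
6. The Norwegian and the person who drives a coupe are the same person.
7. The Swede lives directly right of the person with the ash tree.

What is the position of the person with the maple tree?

2

That leaves Australian as the nationality for house 1.
That leaves beech as the tree for house 4.
House 4 vehicle: only convertible fits.
The Norwegian is narrowed to house 2 or 3; consider each.
Placing it in house 2 leads to a contradiction, so it's in house 3.
By clue 5, the person with the pine tree is in house 3.
By clue 6, the person who drives a coupe is in house 3.
Clue 2: the person with the maple tree is in house 2.
Clue 3 places the person who drives a hatchback in house 2.
Clue 7 places the Swede in house 2.
By clue 7, the person with the ash tree is in house 1.
That leaves Brit as the nationality for house 4.
That leaves jeep as the vehicle for house 1.
So: house 1 = Australian/ash/jeep, house 2 = Swede/maple/hatchback, house 3 = Norwegian/pine/coupe, house 4 = Brit/beech/convertible.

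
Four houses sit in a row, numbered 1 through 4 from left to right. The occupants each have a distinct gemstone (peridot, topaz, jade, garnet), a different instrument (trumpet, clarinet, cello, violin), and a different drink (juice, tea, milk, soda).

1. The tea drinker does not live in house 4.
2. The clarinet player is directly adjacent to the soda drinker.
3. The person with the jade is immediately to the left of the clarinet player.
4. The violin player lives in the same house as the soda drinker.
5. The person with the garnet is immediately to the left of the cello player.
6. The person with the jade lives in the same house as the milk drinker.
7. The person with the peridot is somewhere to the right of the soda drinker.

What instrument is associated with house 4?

House 4 drink: only juice fits.
The person with the garnet is narrowed to house 1 or 2 or 3; consider each.
Placing it in house 1 and house 2 leads to a contradiction, so it's in house 3.
The cello player is in house 4 (clue 5).
The person with the jade is narrowed to house 1 or 2; consider each.
Placing it in house 2 leads to a contradiction, so it's in house 1.
Clue 3 places the clarinet player in house 2.
From clue 6, the milk drinker must be in house 1.
By clue 2, the soda drinker is in house 3.
The violin player is in house 3 (clue 4).
Clue 7: the person with the peridot is in house 4.
The only gemstone still possible for house 2 is topaz.
That leaves trumpet as the instrument for house 1.
The only drink still possible for house 2 is tea.
So: house 1 = jade/trumpet/milk, house 2 = topaz/clarinet/tea, house 3 = garnet/violin/soda, house 4 = peridot/cello/juice.

cello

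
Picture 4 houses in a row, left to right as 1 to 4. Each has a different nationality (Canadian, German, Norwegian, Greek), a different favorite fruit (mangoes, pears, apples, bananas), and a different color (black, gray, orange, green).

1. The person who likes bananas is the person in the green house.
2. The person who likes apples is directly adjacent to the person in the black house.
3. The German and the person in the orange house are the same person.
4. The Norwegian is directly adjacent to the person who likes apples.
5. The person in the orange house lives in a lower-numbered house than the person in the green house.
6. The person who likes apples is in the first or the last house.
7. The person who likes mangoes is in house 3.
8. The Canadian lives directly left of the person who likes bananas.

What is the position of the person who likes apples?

Clue 7: the person who likes mangoes is in house 3.
So house 4 gets Greek for nationality.
The Canadian is narrowed to house 1 or 3; consider each.
Placing it in house 1 leads to a contradiction, so it's in house 3.
Clue 8: the person who likes bananas is in house 4.
The only nationality still possible for house 1 is German.
So house 2 gets Norwegian for nationality.
The only favorite fruit still possible for house 2 is pears.
The person in the green house is in house 4 (clue 1).
By clue 2, the person in the black house is in house 2.
Clue 3 places the person in the orange house in house 1.
The only favorite fruit still possible for house 1 is apples.
The only color still possible for house 3 is gray.
So: house 1 = German/apples/orange, house 2 = Norwegian/pears/black, house 3 = Canadian/mangoes/gray, house 4 = Greek/bananas/green.

1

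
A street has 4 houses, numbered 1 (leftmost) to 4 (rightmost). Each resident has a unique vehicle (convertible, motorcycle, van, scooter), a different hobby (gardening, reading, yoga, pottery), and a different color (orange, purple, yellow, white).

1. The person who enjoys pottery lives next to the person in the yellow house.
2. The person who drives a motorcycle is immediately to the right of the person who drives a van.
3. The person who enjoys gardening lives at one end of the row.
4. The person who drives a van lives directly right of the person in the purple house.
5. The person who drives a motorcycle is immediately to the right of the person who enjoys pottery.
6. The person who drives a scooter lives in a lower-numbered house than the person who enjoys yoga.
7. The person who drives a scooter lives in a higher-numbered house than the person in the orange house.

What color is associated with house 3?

white

The only vehicle still possible for house 1 is convertible.
The only vehicle still possible for house 4 is motorcycle.
From clue 2, the person who drives a van must be in house 3.
By clue 4, the person in the purple house is in house 2.
The person who enjoys pottery is in house 3 (clue 5).
That leaves scooter as the vehicle for house 2.
That leaves reading as the hobby for house 2.
From clue 1, the person in the yellow house must be in house 4.
That leaves gardening as the hobby for house 1.
House 4 hobby: only yoga fits.
House 1 color: only orange fits.
The only color still possible for house 3 is white.
So: house 1 = convertible/gardening/orange, house 2 = scooter/reading/purple, house 3 = van/pottery/white, house 4 = motorcycle/yoga/yellow.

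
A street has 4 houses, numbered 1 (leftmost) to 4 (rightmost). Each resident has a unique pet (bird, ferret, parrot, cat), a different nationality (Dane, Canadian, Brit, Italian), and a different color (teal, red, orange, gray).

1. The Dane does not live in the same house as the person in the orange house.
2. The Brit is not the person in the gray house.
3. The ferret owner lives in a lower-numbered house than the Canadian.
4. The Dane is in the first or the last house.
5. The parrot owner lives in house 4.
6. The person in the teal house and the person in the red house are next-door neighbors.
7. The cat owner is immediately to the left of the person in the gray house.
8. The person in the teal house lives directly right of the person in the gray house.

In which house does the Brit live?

Clue 5: the parrot owner is in house 4.
That leaves orange as the color for house 1.
The Dane is in house 4 (clue 1).
The only pet still possible for house 3 is bird.
The cat owner is narrowed to house 1 or 2; consider each.
Placing it in house 2 leads to a contradiction, so it's in house 1.
From clue 7, the person in the gray house must be in house 2.
The person in the teal house is in house 3 (clue 8).
House 2's pet must be ferret (nothing else left).
House 4's color must be red (nothing else left).
The Canadian is in house 3 (clue 3).
That leaves Brit as the nationality for house 1.
House 2 nationality: only Italian fits.
So: house 1 = cat/Brit/orange, house 2 = ferret/Italian/gray, house 3 = bird/Canadian/teal, house 4 = parrot/Dane/red.

1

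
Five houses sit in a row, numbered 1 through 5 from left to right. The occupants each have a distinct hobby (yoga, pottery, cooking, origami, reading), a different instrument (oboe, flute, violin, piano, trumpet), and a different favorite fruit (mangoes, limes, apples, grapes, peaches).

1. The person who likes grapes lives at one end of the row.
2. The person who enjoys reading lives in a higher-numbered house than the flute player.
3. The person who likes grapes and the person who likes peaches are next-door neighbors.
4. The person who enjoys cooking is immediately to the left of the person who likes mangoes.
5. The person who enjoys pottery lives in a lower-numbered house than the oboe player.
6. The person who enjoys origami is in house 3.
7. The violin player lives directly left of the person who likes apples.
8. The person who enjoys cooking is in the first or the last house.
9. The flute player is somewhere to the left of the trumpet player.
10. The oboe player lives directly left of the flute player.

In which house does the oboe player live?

3

By clue 6, the person who enjoys origami is in house 3.
Clue 8: the person who enjoys cooking is in house 1.
The person who likes mangoes is in house 2 (clue 4).
Clue 5: the person who enjoys pottery is in house 2.
Clue 5: the oboe player is in house 3.
Clue 10 places the flute player in house 4.
That leaves trumpet as the instrument for house 5.
House 4 favorite fruit: only peaches fits.
By clue 2, the person who enjoys reading is in house 5.
By clue 3, the person who likes grapes is in house 5.
The violin player is in house 2 (clue 7).
Clue 7 places the person who likes apples in house 3.
That leaves yoga as the hobby for house 4.
House 1 instrument: only piano fits.
So house 1 gets limes for favorite fruit.
So: house 1 = cooking/piano/limes, house 2 = pottery/violin/mangoes, house 3 = origami/oboe/apples, house 4 = yoga/flute/peaches, house 5 = reading/trumpet/grapes.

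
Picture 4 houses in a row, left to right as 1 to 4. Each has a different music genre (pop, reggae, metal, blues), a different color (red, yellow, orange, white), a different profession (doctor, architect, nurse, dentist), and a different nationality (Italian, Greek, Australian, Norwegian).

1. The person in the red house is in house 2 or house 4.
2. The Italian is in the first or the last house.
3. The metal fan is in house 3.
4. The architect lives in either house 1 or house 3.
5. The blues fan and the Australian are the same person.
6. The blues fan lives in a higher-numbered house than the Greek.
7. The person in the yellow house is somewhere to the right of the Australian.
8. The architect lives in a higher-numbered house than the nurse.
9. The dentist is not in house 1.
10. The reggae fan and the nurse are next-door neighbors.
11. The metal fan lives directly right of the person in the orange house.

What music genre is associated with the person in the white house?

reggae

By clue 3, the metal fan is in house 3.
From clue 8, the architect must be in house 3.
Clue 11 places the person in the orange house in house 2.
House 1's color must be white (nothing else left).
So house 3 gets yellow for color.
The only color still possible for house 4 is red.
The blues fan is in house 2 (clue 5).
By clue 5, the Australian is in house 2.
Clue 6 places the Greek in house 1.
That leaves pop as the music genre for house 4.
So house 3 gets Norwegian for nationality.
House 4's nationality must be Italian (nothing else left).
By clue 10, the nurse is in house 2.
House 1's music genre must be reggae (nothing else left).
House 1 profession: only doctor fits.
The only profession still possible for house 4 is dentist.
So: house 1 = reggae/white/doctor/Greek, house 2 = blues/orange/nurse/Australian, house 3 = metal/yellow/architect/Norwegian, house 4 = pop/red/dentist/Italian.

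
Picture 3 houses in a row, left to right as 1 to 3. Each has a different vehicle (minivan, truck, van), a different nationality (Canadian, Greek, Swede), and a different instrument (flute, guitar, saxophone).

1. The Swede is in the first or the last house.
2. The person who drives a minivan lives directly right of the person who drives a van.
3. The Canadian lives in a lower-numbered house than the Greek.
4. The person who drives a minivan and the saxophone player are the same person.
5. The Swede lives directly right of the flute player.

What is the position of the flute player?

By clue 5, the Swede is in house 3.
Clue 5 places the flute player in house 2.
The only nationality still possible for house 1 is Canadian.
House 2 nationality: only Greek fits.
House 1 instrument: only guitar fits.
The only instrument still possible for house 3 is saxophone.
Clue 4 places the person who drives a minivan in house 3.
Clue 2 places the person who drives a van in house 2.
House 1's vehicle must be truck (nothing else left).
So: house 1 = truck/Canadian/guitar, house 2 = van/Greek/flute, house 3 = minivan/Swede/saxophone.

2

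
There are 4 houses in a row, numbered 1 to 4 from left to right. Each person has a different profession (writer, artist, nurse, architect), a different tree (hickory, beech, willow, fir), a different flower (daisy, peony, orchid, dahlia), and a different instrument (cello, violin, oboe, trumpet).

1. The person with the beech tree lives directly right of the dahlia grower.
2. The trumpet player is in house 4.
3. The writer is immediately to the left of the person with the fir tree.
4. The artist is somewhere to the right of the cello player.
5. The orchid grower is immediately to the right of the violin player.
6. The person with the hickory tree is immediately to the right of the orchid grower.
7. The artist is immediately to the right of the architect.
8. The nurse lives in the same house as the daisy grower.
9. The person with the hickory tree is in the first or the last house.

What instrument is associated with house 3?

oboe

From clue 2, the trumpet player must be in house 4.
From clue 9, the person with the hickory tree must be in house 4.
So house 1 gets willow for tree.
By clue 6, the orchid grower is in house 3.
Clue 5 places the violin player in house 2.
The writer is narrowed to house 1 or 2; consider each.
Placing it in house 2 leads to a contradiction, so it's in house 1.
From clue 3, the person with the fir tree must be in house 2.
House 3's tree must be beech (nothing else left).
Clue 1: the dahlia grower is in house 2.
House 1's flower must be peony (nothing else left).
House 4's flower must be daisy (nothing else left).
By clue 8, the nurse is in house 4.
So house 2 gets architect for profession.
House 3's profession must be artist (nothing else left).
Clue 4 places the cello player in house 1.
That leaves oboe as the instrument for house 3.
So: house 1 = writer/willow/peony/cello, house 2 = architect/fir/dahlia/violin, house 3 = artist/beech/orchid/oboe, house 4 = nurse/hickory/daisy/trumpet.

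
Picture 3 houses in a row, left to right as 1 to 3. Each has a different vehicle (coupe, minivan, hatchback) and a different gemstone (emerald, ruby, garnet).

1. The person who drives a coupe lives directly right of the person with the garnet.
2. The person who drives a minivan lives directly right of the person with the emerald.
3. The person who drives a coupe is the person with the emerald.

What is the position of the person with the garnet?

The person who drives a coupe is in house 2 (clue 3).
From clue 3, the person with the emerald must be in house 2.
The only vehicle still possible for house 1 is hatchback.
House 3 vehicle: only minivan fits.
House 1 gemstone: only garnet fits.
House 3's gemstone must be ruby (nothing else left).
So: house 1 = hatchback/garnet, house 2 = coupe/emerald, house 3 = minivan/ruby.

1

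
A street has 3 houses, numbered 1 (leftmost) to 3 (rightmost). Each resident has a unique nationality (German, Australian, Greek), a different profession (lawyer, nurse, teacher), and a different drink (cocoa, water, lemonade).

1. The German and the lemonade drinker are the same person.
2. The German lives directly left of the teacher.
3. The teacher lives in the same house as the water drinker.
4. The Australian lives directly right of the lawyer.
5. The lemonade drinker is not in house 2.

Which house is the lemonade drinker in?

1

Clue 1: the German is in house 1.
Clue 1 places the lemonade drinker in house 1.
From clue 2, the teacher must be in house 2.
Clue 3 places the water drinker in house 2.
The only profession still possible for house 3 is nurse.
That leaves cocoa as the drink for house 3.
The Australian is in house 2 (clue 4).
House 3's nationality must be Greek (nothing else left).
The only profession still possible for house 1 is lawyer.
So: house 1 = German/lawyer/lemonade, house 2 = Australian/teacher/water, house 3 = Greek/nurse/cocoa.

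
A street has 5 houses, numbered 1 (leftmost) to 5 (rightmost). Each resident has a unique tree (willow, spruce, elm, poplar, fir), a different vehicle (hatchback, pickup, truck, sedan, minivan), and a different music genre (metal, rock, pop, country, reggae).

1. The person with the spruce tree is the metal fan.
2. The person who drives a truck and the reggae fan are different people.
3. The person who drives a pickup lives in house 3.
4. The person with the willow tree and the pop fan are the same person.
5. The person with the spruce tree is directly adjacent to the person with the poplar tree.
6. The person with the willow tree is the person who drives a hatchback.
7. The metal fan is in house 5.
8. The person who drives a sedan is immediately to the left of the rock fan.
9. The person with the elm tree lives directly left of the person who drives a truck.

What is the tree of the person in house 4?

poplar

By clue 3, the person who drives a pickup is in house 3.
Clue 7: the metal fan is in house 5.
The person with the spruce tree is in house 5 (clue 1).
From clue 5, the person with the poplar tree must be in house 4.
The only vehicle still possible for house 5 is minivan.
The only vehicle still possible for house 4 is truck.
By clue 9, the person with the elm tree is in house 3.
The only music genre still possible for house 4 is country.
The person with the fir tree is narrowed to house 1 or 2; consider each.
Placing it in house 1 leads to a contradiction, so it's in house 2.
House 1 tree: only willow fits.
The pop fan is in house 1 (clue 4).
Clue 6: the person who drives a hatchback is in house 1.
The only vehicle still possible for house 2 is sedan.
The rock fan is in house 3 (clue 8).
That leaves reggae as the music genre for house 2.
So: house 1 = willow/hatchback/pop, house 2 = fir/sedan/reggae, house 3 = elm/pickup/rock, house 4 = poplar/truck/country, house 5 = spruce/minivan/metal.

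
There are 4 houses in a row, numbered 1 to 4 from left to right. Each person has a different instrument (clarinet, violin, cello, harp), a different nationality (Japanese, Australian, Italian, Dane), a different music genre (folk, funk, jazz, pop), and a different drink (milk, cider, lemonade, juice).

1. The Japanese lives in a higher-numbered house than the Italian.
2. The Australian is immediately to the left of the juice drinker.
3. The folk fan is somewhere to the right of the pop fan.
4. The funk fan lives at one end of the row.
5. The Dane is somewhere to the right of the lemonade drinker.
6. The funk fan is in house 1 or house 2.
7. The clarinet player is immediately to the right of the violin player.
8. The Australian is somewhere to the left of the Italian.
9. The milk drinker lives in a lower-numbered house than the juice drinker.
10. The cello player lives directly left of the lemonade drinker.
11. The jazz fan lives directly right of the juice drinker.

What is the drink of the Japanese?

Clue 6: the funk fan is in house 1.
House 1's nationality must be Australian (nothing else left).
So house 4 gets cider for drink.
By clue 2, the juice drinker is in house 2.
By clue 9, the milk drinker is in house 1.
By clue 11, the jazz fan is in house 3.
The only nationality still possible for house 2 is Italian.
So house 2 gets pop for music genre.
That leaves folk as the music genre for house 4.
So house 3 gets lemonade for drink.
Clue 5 places the Dane in house 4.
The cello player is in house 2 (clue 10).
House 3 nationality: only Japanese fits.
From clue 7, the clarinet player must be in house 4.
By clue 7, the violin player is in house 3.
So house 1 gets harp for instrument.
So: house 1 = harp/Australian/funk/milk, house 2 = cello/Italian/pop/juice, house 3 = violin/Japanese/jazz/lemonade, house 4 = clarinet/Dane/folk/cider.

lemonade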